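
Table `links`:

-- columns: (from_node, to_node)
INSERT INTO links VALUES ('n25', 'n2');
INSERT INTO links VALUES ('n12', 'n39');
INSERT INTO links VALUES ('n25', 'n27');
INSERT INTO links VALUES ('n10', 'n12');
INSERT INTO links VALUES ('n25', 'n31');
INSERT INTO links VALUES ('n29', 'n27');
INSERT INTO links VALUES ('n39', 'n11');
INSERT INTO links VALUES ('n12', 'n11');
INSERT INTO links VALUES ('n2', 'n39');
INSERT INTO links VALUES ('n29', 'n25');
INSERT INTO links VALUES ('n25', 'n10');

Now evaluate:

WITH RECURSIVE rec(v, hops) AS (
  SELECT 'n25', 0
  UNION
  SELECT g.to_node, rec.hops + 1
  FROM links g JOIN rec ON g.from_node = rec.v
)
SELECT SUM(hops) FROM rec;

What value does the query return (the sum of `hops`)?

18

Base: (n25, hops=0).
Iteration 1: edges from {n25} -> (n10, hops=1), (n2, hops=1), (n27, hops=1), (n31, hops=1).
Iteration 2: edges from {n10,n2,n27,n31} -> (n12, hops=2), (n39, hops=2).
Iteration 3: edges from {n12,n39} -> (n11, hops=3), (n39, hops=3). [UNION drops 1 duplicate row(s)]
Iteration 4: edges from {n11,n39} -> (n11, hops=4).
Iteration 5: no outgoing edges from {n11}; recursion stops.
SUM(hops) = 0 + 1 + 1 + 1 + 1 + 2 + 2 + 3 + 3 + 4 = 18.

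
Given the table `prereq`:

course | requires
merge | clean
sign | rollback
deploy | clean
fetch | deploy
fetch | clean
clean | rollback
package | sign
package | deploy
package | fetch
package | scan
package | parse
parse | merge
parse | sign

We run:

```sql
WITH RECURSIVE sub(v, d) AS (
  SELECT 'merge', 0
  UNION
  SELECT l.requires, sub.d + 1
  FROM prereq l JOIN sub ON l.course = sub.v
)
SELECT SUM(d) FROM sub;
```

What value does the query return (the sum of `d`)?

Base: (merge, d=0).
Iteration 1: edges from {merge} -> (clean, d=1).
Iteration 2: edges from {clean} -> (rollback, d=2).
Iteration 3: no outgoing edges from {rollback}; recursion stops.
SUM(d) = 0 + 1 + 2 = 3.

3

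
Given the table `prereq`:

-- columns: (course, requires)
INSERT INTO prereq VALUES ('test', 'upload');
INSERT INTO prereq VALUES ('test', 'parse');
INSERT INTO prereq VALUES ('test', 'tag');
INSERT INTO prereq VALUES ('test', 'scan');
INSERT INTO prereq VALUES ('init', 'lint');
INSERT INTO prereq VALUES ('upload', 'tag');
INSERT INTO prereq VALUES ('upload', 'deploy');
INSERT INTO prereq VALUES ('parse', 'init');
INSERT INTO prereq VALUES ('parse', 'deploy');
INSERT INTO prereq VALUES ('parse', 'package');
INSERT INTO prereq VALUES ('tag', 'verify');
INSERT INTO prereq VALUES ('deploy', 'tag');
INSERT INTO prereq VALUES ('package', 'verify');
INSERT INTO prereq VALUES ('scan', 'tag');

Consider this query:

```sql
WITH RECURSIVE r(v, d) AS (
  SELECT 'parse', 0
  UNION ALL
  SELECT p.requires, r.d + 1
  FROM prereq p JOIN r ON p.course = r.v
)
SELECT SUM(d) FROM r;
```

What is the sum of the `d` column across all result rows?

12

Base: (parse, d=0).
Iteration 1: edges from {parse} -> (deploy, d=1), (init, d=1), (package, d=1).
Iteration 2: edges from {deploy,init,package} -> (lint, d=2), (tag, d=2), (verify, d=2).
Iteration 3: edges from {lint,tag,verify} -> (verify, d=3).
Iteration 4: no outgoing edges from {verify}; recursion stops.
SUM(d) = 0 + 1 + 1 + 1 + 2 + 2 + 2 + 3 = 12.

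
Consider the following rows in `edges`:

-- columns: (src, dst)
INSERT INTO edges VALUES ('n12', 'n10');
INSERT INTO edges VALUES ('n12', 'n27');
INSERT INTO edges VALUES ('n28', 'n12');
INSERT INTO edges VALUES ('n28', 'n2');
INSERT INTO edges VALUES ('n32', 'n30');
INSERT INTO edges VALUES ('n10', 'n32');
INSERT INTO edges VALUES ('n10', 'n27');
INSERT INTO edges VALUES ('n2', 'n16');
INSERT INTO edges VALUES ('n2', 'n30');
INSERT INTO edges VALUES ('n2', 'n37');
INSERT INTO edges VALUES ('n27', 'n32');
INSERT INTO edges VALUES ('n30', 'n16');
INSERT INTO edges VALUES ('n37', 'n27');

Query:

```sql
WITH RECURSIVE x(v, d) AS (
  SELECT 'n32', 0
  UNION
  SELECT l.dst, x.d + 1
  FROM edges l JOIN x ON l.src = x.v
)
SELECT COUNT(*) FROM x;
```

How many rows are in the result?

3

Base: (n32, d=0).
Iteration 1: edges from {n32} -> (n30, d=1).
Iteration 2: edges from {n30} -> (n16, d=2).
Iteration 3: no outgoing edges from {n16}; recursion stops.
Total rows emitted: 3.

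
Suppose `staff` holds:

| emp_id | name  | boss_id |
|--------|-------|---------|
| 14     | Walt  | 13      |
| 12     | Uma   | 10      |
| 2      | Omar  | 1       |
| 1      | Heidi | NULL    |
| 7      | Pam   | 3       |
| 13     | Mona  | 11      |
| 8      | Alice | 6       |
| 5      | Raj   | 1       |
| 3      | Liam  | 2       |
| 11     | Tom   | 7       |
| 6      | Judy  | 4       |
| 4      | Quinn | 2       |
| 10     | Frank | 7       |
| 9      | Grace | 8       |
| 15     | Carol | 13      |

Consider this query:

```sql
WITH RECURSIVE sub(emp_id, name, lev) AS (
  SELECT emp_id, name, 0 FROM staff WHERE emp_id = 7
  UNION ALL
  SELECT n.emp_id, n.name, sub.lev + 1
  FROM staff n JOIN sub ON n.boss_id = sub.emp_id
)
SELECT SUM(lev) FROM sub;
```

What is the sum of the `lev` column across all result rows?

12

Base: emp_id=7 (Pam) at lev 0.
Iteration 1: rows with boss_id in {7} -> Frank (id 10, lev 1), Tom (id 11, lev 1).
Iteration 2: rows with boss_id in {10,11} -> Uma (id 12, lev 2), Mona (id 13, lev 2).
Iteration 3: rows with boss_id in {12,13} -> Walt (id 14, lev 3), Carol (id 15, lev 3).
Iteration 4: no rows with boss_id in {14,15}; recursion stops.
SUM(lev) = 0 + 1 + 1 + 2 + 2 + 3 + 3 = 12.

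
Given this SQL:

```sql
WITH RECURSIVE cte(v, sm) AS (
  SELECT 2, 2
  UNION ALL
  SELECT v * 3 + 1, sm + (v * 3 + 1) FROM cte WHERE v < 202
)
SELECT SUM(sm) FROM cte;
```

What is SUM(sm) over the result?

Base: v=2, sm=2.
Iteration 1: 2 < 202 holds -> v = 2 * 3 + 1 = 7, sm = 2 + 7 = 9.
Iteration 2: 7 < 202 holds -> v = 7 * 3 + 1 = 22, sm = 9 + 22 = 31.
Iteration 3: 22 < 202 holds -> v = 22 * 3 + 1 = 67, sm = 31 + 67 = 98.
Iteration 4: 67 < 202 holds -> v = 67 * 3 + 1 = 202, sm = 98 + 202 = 300.
Iteration 5: 202 < 202 fails; recursion stops.
SUM(sm) = 2 + 9 + 31 + 98 + 300 = 440.

440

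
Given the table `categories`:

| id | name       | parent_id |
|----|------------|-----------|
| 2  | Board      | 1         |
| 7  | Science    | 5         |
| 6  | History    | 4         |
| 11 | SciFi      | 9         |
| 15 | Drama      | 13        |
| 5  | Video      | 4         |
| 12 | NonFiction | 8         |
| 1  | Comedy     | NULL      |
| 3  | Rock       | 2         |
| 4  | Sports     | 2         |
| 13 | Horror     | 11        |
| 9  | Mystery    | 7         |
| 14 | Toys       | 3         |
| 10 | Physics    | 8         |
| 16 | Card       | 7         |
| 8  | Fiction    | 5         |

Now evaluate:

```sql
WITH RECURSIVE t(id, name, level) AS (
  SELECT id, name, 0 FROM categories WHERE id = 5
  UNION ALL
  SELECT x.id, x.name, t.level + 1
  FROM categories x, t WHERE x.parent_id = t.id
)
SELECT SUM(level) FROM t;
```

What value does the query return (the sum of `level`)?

Base: id=5 (Video) at level 0.
Iteration 1: rows with parent_id in {5} -> Science (id 7, level 1), Fiction (id 8, level 1).
Iteration 2: rows with parent_id in {7,8} -> Mystery (id 9, level 2), Physics (id 10, level 2), NonFiction (id 12, level 2), Card (id 16, level 2).
Iteration 3: rows with parent_id in {9,10,12,16} -> SciFi (id 11, level 3).
Iteration 4: rows with parent_id in {11} -> Horror (id 13, level 4).
Iteration 5: rows with parent_id in {13} -> Drama (id 15, level 5).
Iteration 6: no rows with parent_id in {15}; recursion stops.
SUM(level) = 0 + 1 + 1 + 2 + 2 + 2 + 2 + 3 + 4 + 5 = 22.

22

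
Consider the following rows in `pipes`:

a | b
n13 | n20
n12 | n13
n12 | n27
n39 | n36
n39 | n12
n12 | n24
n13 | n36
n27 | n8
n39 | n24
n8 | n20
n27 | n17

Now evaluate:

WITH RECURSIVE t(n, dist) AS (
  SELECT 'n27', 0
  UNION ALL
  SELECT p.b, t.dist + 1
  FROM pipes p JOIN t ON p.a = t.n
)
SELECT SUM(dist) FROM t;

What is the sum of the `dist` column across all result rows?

Base: (n27, dist=0).
Iteration 1: edges from {n27} -> (n17, dist=1), (n8, dist=1).
Iteration 2: edges from {n17,n8} -> (n20, dist=2).
Iteration 3: no outgoing edges from {n20}; recursion stops.
SUM(dist) = 0 + 1 + 1 + 2 = 4.

4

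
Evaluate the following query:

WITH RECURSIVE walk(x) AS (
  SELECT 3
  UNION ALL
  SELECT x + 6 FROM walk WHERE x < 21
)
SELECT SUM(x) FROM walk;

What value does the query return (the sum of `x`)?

48

Base: x=3.
Iteration 1: 3 < 21 holds -> x = 3 + 6 = 9.
Iteration 2: 9 < 21 holds -> x = 9 + 6 = 15.
Iteration 3: 15 < 21 holds -> x = 15 + 6 = 21.
Iteration 4: 21 < 21 fails; recursion stops.
SUM(x) = 3 + 9 + 15 + 21 = 48.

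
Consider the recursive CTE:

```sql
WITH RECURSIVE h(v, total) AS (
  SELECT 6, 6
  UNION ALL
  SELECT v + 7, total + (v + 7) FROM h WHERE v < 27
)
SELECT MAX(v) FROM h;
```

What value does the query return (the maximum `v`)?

27

Base: v=6, total=6.
Iteration 1: 6 < 27 holds -> v = 6 + 7 = 13, total = 6 + 13 = 19.
Iteration 2: 13 < 27 holds -> v = 13 + 7 = 20, total = 19 + 20 = 39.
Iteration 3: 20 < 27 holds -> v = 20 + 7 = 27, total = 39 + 27 = 66.
Iteration 4: 27 < 27 fails; recursion stops.
v values: 6, 13, 20, 27; the maximum is 27.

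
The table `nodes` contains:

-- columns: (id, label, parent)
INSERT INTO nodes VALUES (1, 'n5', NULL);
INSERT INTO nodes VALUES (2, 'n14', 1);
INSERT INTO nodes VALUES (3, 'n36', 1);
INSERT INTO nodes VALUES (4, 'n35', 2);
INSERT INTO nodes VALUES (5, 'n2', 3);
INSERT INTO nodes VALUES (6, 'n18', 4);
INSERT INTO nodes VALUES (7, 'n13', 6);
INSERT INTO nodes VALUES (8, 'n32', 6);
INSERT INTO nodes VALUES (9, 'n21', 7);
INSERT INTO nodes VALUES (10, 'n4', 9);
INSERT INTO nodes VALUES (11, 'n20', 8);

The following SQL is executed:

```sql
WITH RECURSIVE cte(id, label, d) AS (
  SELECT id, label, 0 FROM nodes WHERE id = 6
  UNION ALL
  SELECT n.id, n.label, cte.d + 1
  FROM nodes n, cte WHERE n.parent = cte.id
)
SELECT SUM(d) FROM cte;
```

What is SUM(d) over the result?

Base: id=6 (n18) at d 0.
Iteration 1: rows with parent in {6} -> n13 (id 7, d 1), n32 (id 8, d 1).
Iteration 2: rows with parent in {7,8} -> n21 (id 9, d 2), n20 (id 11, d 2).
Iteration 3: rows with parent in {9,11} -> n4 (id 10, d 3).
Iteration 4: no rows with parent in {10}; recursion stops.
SUM(d) = 0 + 1 + 1 + 2 + 2 + 3 = 9.

9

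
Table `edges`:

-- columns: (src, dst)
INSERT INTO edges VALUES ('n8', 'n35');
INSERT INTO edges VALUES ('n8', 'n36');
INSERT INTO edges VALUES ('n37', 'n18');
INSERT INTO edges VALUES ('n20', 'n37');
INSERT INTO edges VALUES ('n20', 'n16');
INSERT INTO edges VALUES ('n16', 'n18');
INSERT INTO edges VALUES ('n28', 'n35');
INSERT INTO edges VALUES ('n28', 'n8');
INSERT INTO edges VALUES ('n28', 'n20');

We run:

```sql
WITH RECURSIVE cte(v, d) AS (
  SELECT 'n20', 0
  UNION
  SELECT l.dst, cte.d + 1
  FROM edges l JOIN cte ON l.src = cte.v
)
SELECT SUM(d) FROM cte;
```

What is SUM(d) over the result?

Base: (n20, d=0).
Iteration 1: edges from {n20} -> (n16, d=1), (n37, d=1).
Iteration 2: edges from {n16,n37} -> (n18, d=2). [UNION drops 1 duplicate row(s)]
Iteration 3: no outgoing edges from {n18}; recursion stops.
SUM(d) = 0 + 1 + 1 + 2 = 4.

4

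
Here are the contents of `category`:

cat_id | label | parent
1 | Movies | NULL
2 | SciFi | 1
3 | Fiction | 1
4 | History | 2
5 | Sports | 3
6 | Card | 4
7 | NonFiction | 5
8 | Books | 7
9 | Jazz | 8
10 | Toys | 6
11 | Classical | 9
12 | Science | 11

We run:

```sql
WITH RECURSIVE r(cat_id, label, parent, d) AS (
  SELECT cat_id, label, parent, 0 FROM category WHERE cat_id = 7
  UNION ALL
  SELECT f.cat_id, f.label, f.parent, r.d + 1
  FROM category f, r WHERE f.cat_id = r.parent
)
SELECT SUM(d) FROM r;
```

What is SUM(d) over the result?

6

Base: cat_id=7 (NonFiction), parent=5, d 0.
Iteration 1: join on cat_id=5 -> Sports (id 5, parent=3, d 1).
Iteration 2: join on cat_id=3 -> Fiction (id 3, parent=1, d 2).
Iteration 3: join on cat_id=1 -> Movies (id 1, parent=NULL, d 3).
Iteration 4: parent is NULL; no match; recursion stops.
SUM(d) = 0 + 1 + 2 + 3 = 6.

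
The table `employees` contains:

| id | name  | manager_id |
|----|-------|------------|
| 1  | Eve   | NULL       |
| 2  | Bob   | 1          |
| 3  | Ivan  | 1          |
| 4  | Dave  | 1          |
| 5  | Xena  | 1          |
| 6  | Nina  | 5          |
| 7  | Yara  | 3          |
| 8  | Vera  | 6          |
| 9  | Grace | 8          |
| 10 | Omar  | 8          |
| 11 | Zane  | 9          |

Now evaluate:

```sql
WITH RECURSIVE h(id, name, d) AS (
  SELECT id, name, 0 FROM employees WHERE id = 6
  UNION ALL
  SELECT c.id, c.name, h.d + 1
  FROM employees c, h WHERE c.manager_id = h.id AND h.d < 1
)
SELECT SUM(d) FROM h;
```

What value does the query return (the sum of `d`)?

1

Base: id=6 (Nina) at d 0.
Iteration 1: rows with manager_id in {6} -> Vera (id 8, d 1).
Iteration 2: d < 1 fails for all current rows; recursion stops.
SUM(d) = 0 + 1 = 1.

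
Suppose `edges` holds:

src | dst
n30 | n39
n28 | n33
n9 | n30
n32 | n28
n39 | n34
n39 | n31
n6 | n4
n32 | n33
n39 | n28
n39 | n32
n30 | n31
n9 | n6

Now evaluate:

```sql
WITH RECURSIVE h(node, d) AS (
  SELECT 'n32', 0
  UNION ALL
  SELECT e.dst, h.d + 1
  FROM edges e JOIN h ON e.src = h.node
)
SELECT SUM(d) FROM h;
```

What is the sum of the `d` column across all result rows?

4

Base: (n32, d=0).
Iteration 1: edges from {n32} -> (n28, d=1), (n33, d=1).
Iteration 2: edges from {n28,n33} -> (n33, d=2).
Iteration 3: no outgoing edges from {n33}; recursion stops.
SUM(d) = 0 + 1 + 1 + 2 = 4.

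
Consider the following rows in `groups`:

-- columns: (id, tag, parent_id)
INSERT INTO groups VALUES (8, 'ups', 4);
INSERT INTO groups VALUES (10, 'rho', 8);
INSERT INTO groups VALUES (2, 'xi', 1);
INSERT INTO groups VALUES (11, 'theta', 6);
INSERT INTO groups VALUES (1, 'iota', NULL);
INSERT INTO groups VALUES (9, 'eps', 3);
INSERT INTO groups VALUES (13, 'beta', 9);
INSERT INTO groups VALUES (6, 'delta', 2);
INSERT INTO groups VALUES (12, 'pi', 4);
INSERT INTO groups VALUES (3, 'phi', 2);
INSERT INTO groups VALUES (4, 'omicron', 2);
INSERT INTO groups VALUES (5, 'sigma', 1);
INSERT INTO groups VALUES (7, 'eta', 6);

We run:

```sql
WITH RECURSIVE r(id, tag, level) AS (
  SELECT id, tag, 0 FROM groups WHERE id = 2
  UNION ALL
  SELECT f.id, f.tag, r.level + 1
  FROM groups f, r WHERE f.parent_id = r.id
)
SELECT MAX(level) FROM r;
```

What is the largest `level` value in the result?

3

Base: id=2 (xi) at level 0.
Iteration 1: rows with parent_id in {2} -> phi (id 3, level 1), omicron (id 4, level 1), delta (id 6, level 1).
Iteration 2: rows with parent_id in {3,4,6} -> eta (id 7, level 2), ups (id 8, level 2), eps (id 9, level 2), theta (id 11, level 2), pi (id 12, level 2).
Iteration 3: rows with parent_id in {7,8,9,11,12} -> rho (id 10, level 3), beta (id 13, level 3).
Iteration 4: no rows with parent_id in {10,13}; recursion stops.
level values: 0, 1, 1, 1, 2, 2, 2, 2, 2, 3, 3; the maximum is 3.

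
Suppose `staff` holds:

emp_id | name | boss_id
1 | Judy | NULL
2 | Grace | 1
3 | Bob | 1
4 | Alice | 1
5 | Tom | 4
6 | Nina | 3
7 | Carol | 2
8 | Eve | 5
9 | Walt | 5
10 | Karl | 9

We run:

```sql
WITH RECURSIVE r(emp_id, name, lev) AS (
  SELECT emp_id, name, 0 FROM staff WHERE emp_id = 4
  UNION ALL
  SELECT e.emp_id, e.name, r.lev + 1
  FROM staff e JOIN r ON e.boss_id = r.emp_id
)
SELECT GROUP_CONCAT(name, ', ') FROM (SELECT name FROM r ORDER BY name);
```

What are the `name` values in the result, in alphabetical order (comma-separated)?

Alice, Eve, Karl, Tom, Walt

Base: emp_id=4 (Alice) at lev 0.
Iteration 1: rows with boss_id in {4} -> Tom (id 5, lev 1).
Iteration 2: rows with boss_id in {5} -> Eve (id 8, lev 2), Walt (id 9, lev 2).
Iteration 3: rows with boss_id in {8,9} -> Karl (id 10, lev 3).
Iteration 4: no rows with boss_id in {10}; recursion stops.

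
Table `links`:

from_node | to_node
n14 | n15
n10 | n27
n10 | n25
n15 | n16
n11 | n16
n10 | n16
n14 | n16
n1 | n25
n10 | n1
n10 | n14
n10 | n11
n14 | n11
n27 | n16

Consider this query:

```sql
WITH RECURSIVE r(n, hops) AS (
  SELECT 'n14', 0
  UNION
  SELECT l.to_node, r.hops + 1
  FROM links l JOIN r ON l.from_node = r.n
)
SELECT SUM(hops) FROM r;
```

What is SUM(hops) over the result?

5

Base: (n14, hops=0).
Iteration 1: edges from {n14} -> (n11, hops=1), (n15, hops=1), (n16, hops=1).
Iteration 2: edges from {n11,n15,n16} -> (n16, hops=2). [UNION drops 1 duplicate row(s)]
Iteration 3: no outgoing edges from {n16}; recursion stops.
SUM(hops) = 0 + 1 + 1 + 1 + 2 = 5.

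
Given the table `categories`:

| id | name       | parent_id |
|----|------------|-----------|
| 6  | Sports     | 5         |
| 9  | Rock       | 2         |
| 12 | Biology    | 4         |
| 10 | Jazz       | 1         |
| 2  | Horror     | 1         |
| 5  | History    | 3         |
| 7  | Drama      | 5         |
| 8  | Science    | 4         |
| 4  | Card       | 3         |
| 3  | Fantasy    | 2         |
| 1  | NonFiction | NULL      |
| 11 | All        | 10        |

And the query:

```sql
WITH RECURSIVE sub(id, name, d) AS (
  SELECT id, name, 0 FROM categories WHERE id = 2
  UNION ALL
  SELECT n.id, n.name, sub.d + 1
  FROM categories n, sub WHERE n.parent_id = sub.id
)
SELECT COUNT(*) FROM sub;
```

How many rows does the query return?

Base: id=2 (Horror) at d 0.
Iteration 1: rows with parent_id in {2} -> Fantasy (id 3, d 1), Rock (id 9, d 1).
Iteration 2: rows with parent_id in {3,9} -> Card (id 4, d 2), History (id 5, d 2).
Iteration 3: rows with parent_id in {4,5} -> Sports (id 6, d 3), Drama (id 7, d 3), Science (id 8, d 3), Biology (id 12, d 3).
Iteration 4: no rows with parent_id in {6,7,8,12}; recursion stops.
Total rows emitted: 9.

9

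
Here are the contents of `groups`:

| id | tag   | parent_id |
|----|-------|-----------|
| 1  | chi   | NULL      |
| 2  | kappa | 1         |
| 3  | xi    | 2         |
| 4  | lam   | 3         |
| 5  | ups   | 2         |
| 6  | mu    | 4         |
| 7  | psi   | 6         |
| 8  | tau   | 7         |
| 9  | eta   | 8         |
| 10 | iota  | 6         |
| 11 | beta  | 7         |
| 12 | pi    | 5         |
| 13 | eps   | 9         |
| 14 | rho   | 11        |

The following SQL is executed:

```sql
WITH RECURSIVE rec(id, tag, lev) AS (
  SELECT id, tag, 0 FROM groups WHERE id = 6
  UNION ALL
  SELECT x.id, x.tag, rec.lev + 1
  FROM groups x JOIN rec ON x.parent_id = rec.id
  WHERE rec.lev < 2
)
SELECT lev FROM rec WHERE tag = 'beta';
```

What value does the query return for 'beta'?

2

Base: id=6 (mu) at lev 0.
Iteration 1: rows with parent_id in {6} -> psi (id 7, lev 1), iota (id 10, lev 1).
Iteration 2: rows with parent_id in {7,10} -> tau (id 8, lev 2), beta (id 11, lev 2).
Iteration 3: lev < 2 fails for all current rows; recursion stops.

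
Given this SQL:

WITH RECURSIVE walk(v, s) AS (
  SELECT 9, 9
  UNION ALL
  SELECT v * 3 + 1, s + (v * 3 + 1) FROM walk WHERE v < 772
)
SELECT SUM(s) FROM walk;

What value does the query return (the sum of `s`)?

Base: v=9, s=9.
Iteration 1: 9 < 772 holds -> v = 9 * 3 + 1 = 28, s = 9 + 28 = 37.
Iteration 2: 28 < 772 holds -> v = 28 * 3 + 1 = 85, s = 37 + 85 = 122.
Iteration 3: 85 < 772 holds -> v = 85 * 3 + 1 = 256, s = 122 + 256 = 378.
Iteration 4: 256 < 772 holds -> v = 256 * 3 + 1 = 769, s = 378 + 769 = 1147.
Iteration 5: 769 < 772 holds -> v = 769 * 3 + 1 = 2308, s = 1147 + 2308 = 3455.
Iteration 6: 2308 < 772 fails; recursion stops.
SUM(s) = 9 + 37 + 122 + 378 + 1147 + 3455 = 5148.

5148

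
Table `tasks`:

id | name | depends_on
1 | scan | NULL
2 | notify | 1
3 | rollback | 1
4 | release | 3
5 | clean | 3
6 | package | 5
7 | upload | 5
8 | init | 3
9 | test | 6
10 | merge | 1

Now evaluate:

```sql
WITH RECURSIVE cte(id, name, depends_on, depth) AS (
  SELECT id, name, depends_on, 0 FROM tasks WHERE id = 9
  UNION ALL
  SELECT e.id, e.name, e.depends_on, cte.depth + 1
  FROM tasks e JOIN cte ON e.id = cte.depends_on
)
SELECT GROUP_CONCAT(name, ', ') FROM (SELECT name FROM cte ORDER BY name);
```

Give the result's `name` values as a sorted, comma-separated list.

clean, package, rollback, scan, test

Base: id=9 (test), depends_on=6, depth 0.
Iteration 1: join on id=6 -> package (id 6, depends_on=5, depth 1).
Iteration 2: join on id=5 -> clean (id 5, depends_on=3, depth 2).
Iteration 3: join on id=3 -> rollback (id 3, depends_on=1, depth 3).
Iteration 4: join on id=1 -> scan (id 1, depends_on=NULL, depth 4).
Iteration 5: depends_on is NULL; no match; recursion stops.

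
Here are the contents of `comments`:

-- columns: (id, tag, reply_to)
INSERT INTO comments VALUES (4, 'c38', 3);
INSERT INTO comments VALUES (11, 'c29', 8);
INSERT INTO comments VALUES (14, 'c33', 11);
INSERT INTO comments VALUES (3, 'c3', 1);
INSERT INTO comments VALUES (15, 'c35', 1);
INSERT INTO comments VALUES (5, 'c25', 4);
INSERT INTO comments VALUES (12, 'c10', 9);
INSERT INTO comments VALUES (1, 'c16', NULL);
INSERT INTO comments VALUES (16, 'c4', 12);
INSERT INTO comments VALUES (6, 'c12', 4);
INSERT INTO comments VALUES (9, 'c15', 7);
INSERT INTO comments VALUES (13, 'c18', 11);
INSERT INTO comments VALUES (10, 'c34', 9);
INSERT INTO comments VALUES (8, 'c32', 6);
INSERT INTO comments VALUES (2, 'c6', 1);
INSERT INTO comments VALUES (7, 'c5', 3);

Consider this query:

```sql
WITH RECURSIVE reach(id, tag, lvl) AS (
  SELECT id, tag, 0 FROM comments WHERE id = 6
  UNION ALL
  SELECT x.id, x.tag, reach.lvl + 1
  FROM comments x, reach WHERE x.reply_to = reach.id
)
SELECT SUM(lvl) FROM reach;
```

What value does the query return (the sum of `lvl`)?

9

Base: id=6 (c12) at lvl 0.
Iteration 1: rows with reply_to in {6} -> c32 (id 8, lvl 1).
Iteration 2: rows with reply_to in {8} -> c29 (id 11, lvl 2).
Iteration 3: rows with reply_to in {11} -> c18 (id 13, lvl 3), c33 (id 14, lvl 3).
Iteration 4: no rows with reply_to in {13,14}; recursion stops.
SUM(lvl) = 0 + 1 + 2 + 3 + 3 = 9.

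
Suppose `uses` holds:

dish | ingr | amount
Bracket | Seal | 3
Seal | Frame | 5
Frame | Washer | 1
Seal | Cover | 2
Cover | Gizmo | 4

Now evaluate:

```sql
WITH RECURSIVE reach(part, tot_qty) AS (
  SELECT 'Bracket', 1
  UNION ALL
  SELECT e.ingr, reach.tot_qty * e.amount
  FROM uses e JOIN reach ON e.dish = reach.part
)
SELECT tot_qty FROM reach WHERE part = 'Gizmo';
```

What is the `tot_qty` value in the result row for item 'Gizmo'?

24

Base: (Bracket, tot_qty=1).
Iteration 1: components of {Bracket} -> Seal = 1*3 = 3.
Iteration 2: components of {Seal} -> Cover = 3*2 = 6, Frame = 3*5 = 15.
Iteration 3: components of {Cover,Frame} -> Gizmo = 6*4 = 24, Washer = 15*1 = 15.
Iteration 4: no further components; recursion stops.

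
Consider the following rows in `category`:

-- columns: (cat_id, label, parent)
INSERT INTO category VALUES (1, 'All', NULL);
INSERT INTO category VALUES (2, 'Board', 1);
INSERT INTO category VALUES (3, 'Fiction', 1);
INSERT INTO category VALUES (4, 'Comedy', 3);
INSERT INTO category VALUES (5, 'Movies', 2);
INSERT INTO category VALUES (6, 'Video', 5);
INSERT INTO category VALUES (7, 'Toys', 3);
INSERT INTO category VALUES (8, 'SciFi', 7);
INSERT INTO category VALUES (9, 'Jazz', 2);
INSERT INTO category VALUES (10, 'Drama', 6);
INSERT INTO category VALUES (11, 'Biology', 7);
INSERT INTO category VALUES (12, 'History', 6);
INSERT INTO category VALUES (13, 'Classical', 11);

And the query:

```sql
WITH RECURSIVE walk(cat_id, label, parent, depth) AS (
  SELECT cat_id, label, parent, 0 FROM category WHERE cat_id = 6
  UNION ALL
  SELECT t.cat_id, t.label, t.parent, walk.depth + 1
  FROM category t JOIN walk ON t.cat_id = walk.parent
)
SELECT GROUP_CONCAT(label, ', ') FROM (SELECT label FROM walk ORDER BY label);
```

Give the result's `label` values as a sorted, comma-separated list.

Base: cat_id=6 (Video), parent=5, depth 0.
Iteration 1: join on cat_id=5 -> Movies (id 5, parent=2, depth 1).
Iteration 2: join on cat_id=2 -> Board (id 2, parent=1, depth 2).
Iteration 3: join on cat_id=1 -> All (id 1, parent=NULL, depth 3).
Iteration 4: parent is NULL; no match; recursion stops.

All, Board, Movies, Video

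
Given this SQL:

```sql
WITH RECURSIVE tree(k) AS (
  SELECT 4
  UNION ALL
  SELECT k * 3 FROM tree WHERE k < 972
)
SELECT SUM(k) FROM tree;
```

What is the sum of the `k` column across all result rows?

1456

Base: k=4.
Iteration 1: 4 < 972 holds -> k = 4 * 3 = 12.
Iteration 2: 12 < 972 holds -> k = 12 * 3 = 36.
Iteration 3: 36 < 972 holds -> k = 36 * 3 = 108.
Iteration 4: 108 < 972 holds -> k = 108 * 3 = 324.
Iteration 5: 324 < 972 holds -> k = 324 * 3 = 972.
Iteration 6: 972 < 972 fails; recursion stops.
SUM(k) = 4 + 12 + 36 + 108 + 324 + 972 = 1456.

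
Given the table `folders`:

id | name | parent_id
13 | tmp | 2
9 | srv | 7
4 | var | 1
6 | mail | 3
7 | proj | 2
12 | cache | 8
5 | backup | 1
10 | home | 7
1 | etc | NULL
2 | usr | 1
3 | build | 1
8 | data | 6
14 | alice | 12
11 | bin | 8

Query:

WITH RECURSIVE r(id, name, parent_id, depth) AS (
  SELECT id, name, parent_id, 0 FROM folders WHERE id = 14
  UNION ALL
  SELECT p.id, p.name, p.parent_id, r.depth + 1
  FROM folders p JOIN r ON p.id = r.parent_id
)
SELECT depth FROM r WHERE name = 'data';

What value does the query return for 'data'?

Base: id=14 (alice), parent_id=12, depth 0.
Iteration 1: join on id=12 -> cache (id 12, parent_id=8, depth 1).
Iteration 2: join on id=8 -> data (id 8, parent_id=6, depth 2).
Iteration 3: join on id=6 -> mail (id 6, parent_id=3, depth 3).
Iteration 4: join on id=3 -> build (id 3, parent_id=1, depth 4).
Iteration 5: join on id=1 -> etc (id 1, parent_id=NULL, depth 5).
Iteration 6: parent_id is NULL; no match; recursion stops.

2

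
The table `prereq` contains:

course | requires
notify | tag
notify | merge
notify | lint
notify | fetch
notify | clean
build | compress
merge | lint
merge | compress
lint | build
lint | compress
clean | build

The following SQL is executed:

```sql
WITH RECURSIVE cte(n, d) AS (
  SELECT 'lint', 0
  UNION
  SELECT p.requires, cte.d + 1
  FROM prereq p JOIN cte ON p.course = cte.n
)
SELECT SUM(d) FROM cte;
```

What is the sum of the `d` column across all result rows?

Base: (lint, d=0).
Iteration 1: edges from {lint} -> (build, d=1), (compress, d=1).
Iteration 2: edges from {build,compress} -> (compress, d=2).
Iteration 3: no outgoing edges from {compress}; recursion stops.
SUM(d) = 0 + 1 + 1 + 2 = 4.

4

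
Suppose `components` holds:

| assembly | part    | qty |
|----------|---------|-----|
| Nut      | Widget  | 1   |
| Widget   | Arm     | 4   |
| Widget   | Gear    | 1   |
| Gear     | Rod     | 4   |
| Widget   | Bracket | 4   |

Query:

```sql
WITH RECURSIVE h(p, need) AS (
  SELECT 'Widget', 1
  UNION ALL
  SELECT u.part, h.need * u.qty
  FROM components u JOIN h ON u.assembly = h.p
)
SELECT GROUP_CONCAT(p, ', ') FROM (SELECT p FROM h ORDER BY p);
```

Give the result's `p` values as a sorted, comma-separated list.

Base: (Widget, need=1).
Iteration 1: components of {Widget} -> Arm = 1*4 = 4, Bracket = 1*4 = 4, Gear = 1*1 = 1.
Iteration 2: components of {Arm,Bracket,Gear} -> Rod = 1*4 = 4.
Iteration 3: no further components; recursion stops.

Arm, Bracket, Gear, Rod, Widget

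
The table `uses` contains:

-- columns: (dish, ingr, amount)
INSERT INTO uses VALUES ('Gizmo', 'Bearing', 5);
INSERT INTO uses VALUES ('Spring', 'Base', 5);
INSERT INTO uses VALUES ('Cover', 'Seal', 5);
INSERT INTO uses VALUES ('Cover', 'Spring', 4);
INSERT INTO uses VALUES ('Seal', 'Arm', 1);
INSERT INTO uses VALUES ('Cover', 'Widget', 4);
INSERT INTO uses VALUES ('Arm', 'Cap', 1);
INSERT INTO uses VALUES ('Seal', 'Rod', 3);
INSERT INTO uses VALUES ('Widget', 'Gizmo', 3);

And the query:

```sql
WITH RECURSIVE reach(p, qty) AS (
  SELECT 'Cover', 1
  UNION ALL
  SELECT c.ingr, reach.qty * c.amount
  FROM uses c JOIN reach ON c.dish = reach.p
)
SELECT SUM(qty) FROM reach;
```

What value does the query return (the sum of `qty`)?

Base: (Cover, qty=1).
Iteration 1: components of {Cover} -> Seal = 1*5 = 5, Spring = 1*4 = 4, Widget = 1*4 = 4.
Iteration 2: components of {Seal,Spring,Widget} -> Arm = 5*1 = 5, Base = 4*5 = 20, Gizmo = 4*3 = 12, Rod = 5*3 = 15.
Iteration 3: components of {Arm,Base,Gizmo,Rod} -> Bearing = 12*5 = 60, Cap = 5*1 = 5.
Iteration 4: no further components; recursion stops.
SUM(qty) = 1 + 5 + 4 + 4 + 5 + 15 + 20 + 12 + 5 + 60 = 131.

131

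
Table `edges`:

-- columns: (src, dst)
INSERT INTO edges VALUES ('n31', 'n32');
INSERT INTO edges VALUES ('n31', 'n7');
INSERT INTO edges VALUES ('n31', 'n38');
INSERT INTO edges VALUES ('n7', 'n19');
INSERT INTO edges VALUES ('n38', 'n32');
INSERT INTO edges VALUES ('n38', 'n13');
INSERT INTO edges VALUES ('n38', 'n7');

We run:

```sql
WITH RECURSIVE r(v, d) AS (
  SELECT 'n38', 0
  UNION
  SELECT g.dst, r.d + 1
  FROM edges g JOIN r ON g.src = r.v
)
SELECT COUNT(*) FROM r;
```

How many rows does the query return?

Base: (n38, d=0).
Iteration 1: edges from {n38} -> (n13, d=1), (n32, d=1), (n7, d=1).
Iteration 2: edges from {n13,n32,n7} -> (n19, d=2).
Iteration 3: no outgoing edges from {n19}; recursion stops.
Total rows emitted: 5.

5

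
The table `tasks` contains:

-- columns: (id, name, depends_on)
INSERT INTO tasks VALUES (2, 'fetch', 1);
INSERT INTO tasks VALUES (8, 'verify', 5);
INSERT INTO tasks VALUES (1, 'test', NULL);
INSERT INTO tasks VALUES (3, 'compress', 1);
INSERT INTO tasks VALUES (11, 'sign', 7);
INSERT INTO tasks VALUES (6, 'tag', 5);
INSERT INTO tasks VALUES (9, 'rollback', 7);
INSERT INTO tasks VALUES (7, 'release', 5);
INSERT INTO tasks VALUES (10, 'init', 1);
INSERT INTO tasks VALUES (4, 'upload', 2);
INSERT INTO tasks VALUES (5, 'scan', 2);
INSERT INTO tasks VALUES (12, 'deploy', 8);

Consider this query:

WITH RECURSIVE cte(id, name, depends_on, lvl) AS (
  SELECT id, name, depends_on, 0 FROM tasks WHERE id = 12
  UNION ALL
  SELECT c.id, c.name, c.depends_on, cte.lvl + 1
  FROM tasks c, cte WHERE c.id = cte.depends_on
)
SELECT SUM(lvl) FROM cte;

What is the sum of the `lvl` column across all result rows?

10

Base: id=12 (deploy), depends_on=8, lvl 0.
Iteration 1: join on id=8 -> verify (id 8, depends_on=5, lvl 1).
Iteration 2: join on id=5 -> scan (id 5, depends_on=2, lvl 2).
Iteration 3: join on id=2 -> fetch (id 2, depends_on=1, lvl 3).
Iteration 4: join on id=1 -> test (id 1, depends_on=NULL, lvl 4).
Iteration 5: depends_on is NULL; no match; recursion stops.
SUM(lvl) = 0 + 1 + 2 + 3 + 4 = 10.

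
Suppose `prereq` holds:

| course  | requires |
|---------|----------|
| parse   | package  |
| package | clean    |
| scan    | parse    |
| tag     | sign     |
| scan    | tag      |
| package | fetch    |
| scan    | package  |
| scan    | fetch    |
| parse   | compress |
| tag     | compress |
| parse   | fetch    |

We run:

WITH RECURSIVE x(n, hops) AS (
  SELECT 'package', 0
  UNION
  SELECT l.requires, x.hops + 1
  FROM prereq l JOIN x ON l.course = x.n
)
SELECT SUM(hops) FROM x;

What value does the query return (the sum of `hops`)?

2

Base: (package, hops=0).
Iteration 1: edges from {package} -> (clean, hops=1), (fetch, hops=1).
Iteration 2: no outgoing edges from {clean,fetch}; recursion stops.
SUM(hops) = 0 + 1 + 1 = 2.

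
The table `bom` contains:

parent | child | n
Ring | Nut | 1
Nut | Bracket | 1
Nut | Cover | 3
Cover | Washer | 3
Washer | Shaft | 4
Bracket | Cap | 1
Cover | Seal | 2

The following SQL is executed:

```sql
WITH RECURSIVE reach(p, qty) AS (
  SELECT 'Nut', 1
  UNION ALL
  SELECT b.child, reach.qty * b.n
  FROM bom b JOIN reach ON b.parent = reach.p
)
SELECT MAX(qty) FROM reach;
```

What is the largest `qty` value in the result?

36

Base: (Nut, qty=1).
Iteration 1: components of {Nut} -> Bracket = 1*1 = 1, Cover = 1*3 = 3.
Iteration 2: components of {Bracket,Cover} -> Cap = 1*1 = 1, Seal = 3*2 = 6, Washer = 3*3 = 9.
Iteration 3: components of {Cap,Seal,Washer} -> Shaft = 9*4 = 36.
Iteration 4: no further components; recursion stops.
qty values: 1, 1, 3, 1, 9, 6, 36; the maximum is 36.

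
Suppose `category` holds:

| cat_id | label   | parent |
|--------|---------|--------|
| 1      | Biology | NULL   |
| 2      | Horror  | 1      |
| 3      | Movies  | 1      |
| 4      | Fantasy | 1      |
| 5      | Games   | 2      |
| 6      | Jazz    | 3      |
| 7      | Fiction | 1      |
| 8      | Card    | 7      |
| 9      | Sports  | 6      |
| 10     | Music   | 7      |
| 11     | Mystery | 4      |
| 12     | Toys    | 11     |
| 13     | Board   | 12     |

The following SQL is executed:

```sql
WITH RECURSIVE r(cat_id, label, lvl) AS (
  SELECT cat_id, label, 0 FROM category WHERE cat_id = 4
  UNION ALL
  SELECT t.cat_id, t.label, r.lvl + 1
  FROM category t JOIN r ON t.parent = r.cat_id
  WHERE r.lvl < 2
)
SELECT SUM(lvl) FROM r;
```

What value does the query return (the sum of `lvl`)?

Base: cat_id=4 (Fantasy) at lvl 0.
Iteration 1: rows with parent in {4} -> Mystery (id 11, lvl 1).
Iteration 2: rows with parent in {11} -> Toys (id 12, lvl 2).
Iteration 3: lvl < 2 fails for all current rows; recursion stops.
SUM(lvl) = 0 + 1 + 2 = 3.

3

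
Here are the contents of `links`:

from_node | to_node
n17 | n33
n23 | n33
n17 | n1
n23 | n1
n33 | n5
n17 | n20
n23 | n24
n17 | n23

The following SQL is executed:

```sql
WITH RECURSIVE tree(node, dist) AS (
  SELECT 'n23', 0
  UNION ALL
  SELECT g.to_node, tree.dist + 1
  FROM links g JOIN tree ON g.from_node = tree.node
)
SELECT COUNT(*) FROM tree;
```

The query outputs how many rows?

5

Base: (n23, dist=0).
Iteration 1: edges from {n23} -> (n1, dist=1), (n24, dist=1), (n33, dist=1).
Iteration 2: edges from {n1,n24,n33} -> (n5, dist=2).
Iteration 3: no outgoing edges from {n5}; recursion stops.
Total rows emitted: 5.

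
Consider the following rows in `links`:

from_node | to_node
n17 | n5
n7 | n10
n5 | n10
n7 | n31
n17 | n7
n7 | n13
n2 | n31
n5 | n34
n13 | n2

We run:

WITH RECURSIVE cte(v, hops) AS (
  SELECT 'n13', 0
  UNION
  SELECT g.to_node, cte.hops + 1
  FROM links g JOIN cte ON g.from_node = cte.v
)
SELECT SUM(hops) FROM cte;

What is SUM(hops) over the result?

3

Base: (n13, hops=0).
Iteration 1: edges from {n13} -> (n2, hops=1).
Iteration 2: edges from {n2} -> (n31, hops=2).
Iteration 3: no outgoing edges from {n31}; recursion stops.
SUM(hops) = 0 + 1 + 2 = 3.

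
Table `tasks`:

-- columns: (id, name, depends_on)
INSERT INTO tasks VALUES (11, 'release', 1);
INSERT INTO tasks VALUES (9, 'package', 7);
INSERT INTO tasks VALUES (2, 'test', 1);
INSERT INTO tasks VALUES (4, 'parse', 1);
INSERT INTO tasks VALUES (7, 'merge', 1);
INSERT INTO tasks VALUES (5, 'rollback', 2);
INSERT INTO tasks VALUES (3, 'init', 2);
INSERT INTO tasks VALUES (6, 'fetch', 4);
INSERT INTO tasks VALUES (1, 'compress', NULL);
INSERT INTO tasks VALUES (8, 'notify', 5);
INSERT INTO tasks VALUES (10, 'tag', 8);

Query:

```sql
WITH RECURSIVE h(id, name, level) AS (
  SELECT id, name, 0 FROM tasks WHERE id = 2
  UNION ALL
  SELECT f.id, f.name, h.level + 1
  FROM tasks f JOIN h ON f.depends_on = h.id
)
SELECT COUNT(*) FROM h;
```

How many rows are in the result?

5

Base: id=2 (test) at level 0.
Iteration 1: rows with depends_on in {2} -> init (id 3, level 1), rollback (id 5, level 1).
Iteration 2: rows with depends_on in {3,5} -> notify (id 8, level 2).
Iteration 3: rows with depends_on in {8} -> tag (id 10, level 3).
Iteration 4: no rows with depends_on in {10}; recursion stops.
Total rows emitted: 5.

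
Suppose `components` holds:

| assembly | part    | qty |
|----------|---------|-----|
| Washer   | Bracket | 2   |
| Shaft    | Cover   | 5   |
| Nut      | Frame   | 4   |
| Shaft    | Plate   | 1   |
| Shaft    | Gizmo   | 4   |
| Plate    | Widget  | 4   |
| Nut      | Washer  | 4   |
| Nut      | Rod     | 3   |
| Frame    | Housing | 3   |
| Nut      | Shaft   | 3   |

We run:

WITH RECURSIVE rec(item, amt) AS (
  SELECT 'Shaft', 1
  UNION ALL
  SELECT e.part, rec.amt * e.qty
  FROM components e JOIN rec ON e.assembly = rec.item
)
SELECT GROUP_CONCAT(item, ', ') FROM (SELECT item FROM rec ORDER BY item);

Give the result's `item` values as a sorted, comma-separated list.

Cover, Gizmo, Plate, Shaft, Widget

Base: (Shaft, amt=1).
Iteration 1: components of {Shaft} -> Cover = 1*5 = 5, Gizmo = 1*4 = 4, Plate = 1*1 = 1.
Iteration 2: components of {Cover,Gizmo,Plate} -> Widget = 1*4 = 4.
Iteration 3: no further components; recursion stops.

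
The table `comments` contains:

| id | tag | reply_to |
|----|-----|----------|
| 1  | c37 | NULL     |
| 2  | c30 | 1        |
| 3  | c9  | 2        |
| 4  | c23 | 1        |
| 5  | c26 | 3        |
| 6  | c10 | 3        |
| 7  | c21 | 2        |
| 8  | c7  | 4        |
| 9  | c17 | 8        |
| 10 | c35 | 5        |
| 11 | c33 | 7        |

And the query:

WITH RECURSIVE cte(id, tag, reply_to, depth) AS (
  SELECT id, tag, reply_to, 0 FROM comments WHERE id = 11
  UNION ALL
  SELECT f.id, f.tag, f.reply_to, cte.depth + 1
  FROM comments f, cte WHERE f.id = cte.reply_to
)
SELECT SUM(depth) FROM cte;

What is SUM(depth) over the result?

Base: id=11 (c33), reply_to=7, depth 0.
Iteration 1: join on id=7 -> c21 (id 7, reply_to=2, depth 1).
Iteration 2: join on id=2 -> c30 (id 2, reply_to=1, depth 2).
Iteration 3: join on id=1 -> c37 (id 1, reply_to=NULL, depth 3).
Iteration 4: reply_to is NULL; no match; recursion stops.
SUM(depth) = 0 + 1 + 2 + 3 = 6.

6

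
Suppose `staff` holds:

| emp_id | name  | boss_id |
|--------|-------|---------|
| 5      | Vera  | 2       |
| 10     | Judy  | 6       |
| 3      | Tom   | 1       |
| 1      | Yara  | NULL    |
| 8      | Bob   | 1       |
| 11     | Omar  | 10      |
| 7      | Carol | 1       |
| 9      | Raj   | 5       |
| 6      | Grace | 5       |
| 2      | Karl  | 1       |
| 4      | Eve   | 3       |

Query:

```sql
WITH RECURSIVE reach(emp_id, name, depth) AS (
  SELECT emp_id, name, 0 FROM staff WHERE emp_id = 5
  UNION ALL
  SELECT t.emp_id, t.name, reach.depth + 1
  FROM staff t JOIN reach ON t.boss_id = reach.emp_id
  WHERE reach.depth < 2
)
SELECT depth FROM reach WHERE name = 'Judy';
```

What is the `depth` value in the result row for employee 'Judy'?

2

Base: emp_id=5 (Vera) at depth 0.
Iteration 1: rows with boss_id in {5} -> Grace (id 6, depth 1), Raj (id 9, depth 1).
Iteration 2: rows with boss_id in {6,9} -> Judy (id 10, depth 2).
Iteration 3: depth < 2 fails for all current rows; recursion stops.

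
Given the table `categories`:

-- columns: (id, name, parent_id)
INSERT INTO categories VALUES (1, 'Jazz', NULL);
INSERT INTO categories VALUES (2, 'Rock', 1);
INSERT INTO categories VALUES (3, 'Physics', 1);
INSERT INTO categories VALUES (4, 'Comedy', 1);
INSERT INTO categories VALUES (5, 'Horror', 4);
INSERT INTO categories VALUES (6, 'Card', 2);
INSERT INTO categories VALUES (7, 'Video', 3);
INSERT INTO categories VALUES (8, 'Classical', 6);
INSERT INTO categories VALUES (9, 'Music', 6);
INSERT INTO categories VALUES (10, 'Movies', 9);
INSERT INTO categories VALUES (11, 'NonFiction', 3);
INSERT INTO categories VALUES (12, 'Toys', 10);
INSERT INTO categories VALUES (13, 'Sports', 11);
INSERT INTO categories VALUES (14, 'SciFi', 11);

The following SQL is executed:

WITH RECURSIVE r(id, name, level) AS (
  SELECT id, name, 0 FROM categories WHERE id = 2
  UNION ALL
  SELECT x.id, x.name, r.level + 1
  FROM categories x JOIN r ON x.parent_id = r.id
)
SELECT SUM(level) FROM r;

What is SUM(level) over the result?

12

Base: id=2 (Rock) at level 0.
Iteration 1: rows with parent_id in {2} -> Card (id 6, level 1).
Iteration 2: rows with parent_id in {6} -> Classical (id 8, level 2), Music (id 9, level 2).
Iteration 3: rows with parent_id in {8,9} -> Movies (id 10, level 3).
Iteration 4: rows with parent_id in {10} -> Toys (id 12, level 4).
Iteration 5: no rows with parent_id in {12}; recursion stops.
SUM(level) = 0 + 1 + 2 + 2 + 3 + 4 = 12.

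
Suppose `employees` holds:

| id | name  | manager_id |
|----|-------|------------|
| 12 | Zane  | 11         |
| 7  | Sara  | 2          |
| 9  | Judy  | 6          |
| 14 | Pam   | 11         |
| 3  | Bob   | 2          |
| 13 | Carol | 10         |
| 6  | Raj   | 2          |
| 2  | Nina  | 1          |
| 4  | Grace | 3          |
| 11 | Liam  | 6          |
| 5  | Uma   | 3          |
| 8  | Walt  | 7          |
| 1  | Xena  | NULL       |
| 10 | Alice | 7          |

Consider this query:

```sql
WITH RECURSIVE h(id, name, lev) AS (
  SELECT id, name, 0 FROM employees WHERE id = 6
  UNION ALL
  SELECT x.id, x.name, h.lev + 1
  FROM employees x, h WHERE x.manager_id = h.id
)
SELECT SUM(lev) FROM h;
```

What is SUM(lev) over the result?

6

Base: id=6 (Raj) at lev 0.
Iteration 1: rows with manager_id in {6} -> Judy (id 9, lev 1), Liam (id 11, lev 1).
Iteration 2: rows with manager_id in {9,11} -> Zane (id 12, lev 2), Pam (id 14, lev 2).
Iteration 3: no rows with manager_id in {12,14}; recursion stops.
SUM(lev) = 0 + 1 + 1 + 2 + 2 = 6.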